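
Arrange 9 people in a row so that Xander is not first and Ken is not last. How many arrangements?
By inclusion-exclusion: 9! - 2×(9-1)! + (9-2)! = 362880 - 80640 + 5040 = 287280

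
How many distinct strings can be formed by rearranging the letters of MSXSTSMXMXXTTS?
14! / (3! × 4! × 4! × 3!) = 4204200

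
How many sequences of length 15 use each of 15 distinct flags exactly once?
15! = 1307674368000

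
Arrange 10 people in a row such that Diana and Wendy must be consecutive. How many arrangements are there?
Treat the 2 as one block: (10-2+1)! × 2! = 362880 × 2 = 725760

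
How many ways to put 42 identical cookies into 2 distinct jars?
C(42+2-1, 2-1) = C(43, 1) = 43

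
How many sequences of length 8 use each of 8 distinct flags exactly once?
8! = 40320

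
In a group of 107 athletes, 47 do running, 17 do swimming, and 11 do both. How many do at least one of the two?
|A∪B| = |A| + |B| - |A∩B| = 47 + 17 - 11 = 53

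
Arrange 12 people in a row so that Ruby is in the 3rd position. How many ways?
Fix one position: (12-1)! = 39916800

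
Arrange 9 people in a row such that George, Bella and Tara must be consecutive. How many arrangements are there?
Treat the 3 as one block: (9-3+1)! × 3! = 5040 × 6 = 30240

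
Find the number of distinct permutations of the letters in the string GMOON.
5! / (2! × 1! × 1! × 1!) = 60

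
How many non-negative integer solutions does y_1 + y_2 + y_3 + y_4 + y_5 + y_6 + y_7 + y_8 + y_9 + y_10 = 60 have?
C(60+10-1, 10-1) = C(69, 9) = 56672074888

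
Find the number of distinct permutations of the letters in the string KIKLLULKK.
9! / (4! × 3! × 1! × 1!) = 2520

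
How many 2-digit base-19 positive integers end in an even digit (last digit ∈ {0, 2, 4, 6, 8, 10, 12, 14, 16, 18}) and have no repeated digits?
Last∈{0,2,4,6,8,10,12,14,16,18}. Last=0: 18. Last nonzero: 9×17×P(17,0) = 153. Total = 171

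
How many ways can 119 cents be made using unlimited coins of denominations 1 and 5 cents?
Coefficient of x^119 in 1/(1-x^1) · 1/(1-x^5). Use j coins of 5 for j = 0..⌊119/5⌋ = 23, the rest in 1s: 23 + 1 = 24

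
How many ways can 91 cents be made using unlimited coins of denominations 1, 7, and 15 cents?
Coefficient of x^91 in 1/(1-x^1) · 1/(1-x^7) · 1/(1-x^15). Case on j = number of 15-cent coins (j = 0..6); remainder r = 91 - 15j is made from {1,7} in ⌊r/7⌋+1 ways. r = 91, 76, 61, 46, 31, 16, 1 → 14 + 11 + 9 + 7 + 5 + 3 + 1 = 50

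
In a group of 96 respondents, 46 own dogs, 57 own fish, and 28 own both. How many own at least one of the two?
|A∪B| = |A| + |B| - |A∩B| = 46 + 57 - 28 = 75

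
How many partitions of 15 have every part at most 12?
Let r_j(i) = number of partitions of i into parts ≤ j, for i = 0..15. r_1(i) = 1 for all i; r_j(i) = r_{j-1}(i) + r_j(i-j). Rows j = 2..12: ≤2: 1 1 2 2 3 3 4 4 5 5 6 6 7 7 8 8; ≤3: 1 1 2 3 4 5 7 8 10 12 14 16 19 21 24 27; ≤4: 1 1 2 3 5 6 9 11 15 18 23 27 34 39 47 54; ≤5: 1 1 2 3 5 7 10 13 18 23 30 37 47 57 70 84; ≤6: 1 1 2 3 5 7 11 14 20 26 35 44 58 71 90 110; ≤7: 1 1 2 3 5 7 11 15 21 28 38 49 65 82 105 131; ≤8: 1 1 2 3 5 7 11 15 22 29 40 52 70 89 116 146; ≤9: 1 1 2 3 5 7 11 15 22 30 41 54 73 94 123 157; ≤10: 1 1 2 3 5 7 11 15 22 30 42 55 75 97 128 164; ≤11: 1 1 2 3 5 7 11 15 22 30 42 56 76 99 131 169; ≤12: 1 1 2 3 5 7 11 15 22 30 42 56 77 100 133 172. r_12(15) = 172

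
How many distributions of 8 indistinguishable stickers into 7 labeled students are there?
C(8+7-1, 7-1) = C(14, 6) = 3003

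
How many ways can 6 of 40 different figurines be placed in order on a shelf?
P(40,6) = 40!/(40-6)! = 2763633600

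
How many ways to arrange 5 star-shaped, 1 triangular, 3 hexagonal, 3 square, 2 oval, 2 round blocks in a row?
16! / (5! × 1! × 3! × 3! × 2! × 2!) = 1210809600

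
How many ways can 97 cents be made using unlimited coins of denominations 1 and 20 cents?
Coefficient of x^97 in 1/(1-x^1) · 1/(1-x^20). Use j coins of 20 for j = 0..⌊97/20⌋ = 4, the rest in 1s: 4 + 1 = 5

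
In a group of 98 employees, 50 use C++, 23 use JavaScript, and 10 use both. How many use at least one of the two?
|A∪B| = |A| + |B| - |A∩B| = 50 + 23 - 10 = 63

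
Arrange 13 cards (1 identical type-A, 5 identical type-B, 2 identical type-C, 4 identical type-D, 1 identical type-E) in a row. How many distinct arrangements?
13! / (1! × 5! × 2! × 4! × 1!) = 1081080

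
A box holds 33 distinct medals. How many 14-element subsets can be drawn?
C(33,14) = 33!/(14!×19!) = 818809200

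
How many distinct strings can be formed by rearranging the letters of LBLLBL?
6! / (2! × 4!) = 15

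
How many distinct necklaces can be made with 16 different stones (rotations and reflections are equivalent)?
(16-1)!/2 = 1307674368000/2 = 653837184000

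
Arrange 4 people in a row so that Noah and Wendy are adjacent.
Treat as block: (4-1)! × 2! = 6 × 2 = 12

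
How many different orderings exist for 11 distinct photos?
11! = 39916800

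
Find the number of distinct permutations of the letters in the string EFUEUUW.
7! / (1! × 1! × 3! × 2!) = 420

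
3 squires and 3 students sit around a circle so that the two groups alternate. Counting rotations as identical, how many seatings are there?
Fix one of the squires: (3-1)! ways for the remaining squires, × 3! ways for the students = 2 × 6 = 12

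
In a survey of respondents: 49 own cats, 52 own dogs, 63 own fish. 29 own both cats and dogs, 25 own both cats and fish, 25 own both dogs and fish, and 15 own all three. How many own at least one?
|A∪B∪C| = 49+52+63-29-25-25+15 = 100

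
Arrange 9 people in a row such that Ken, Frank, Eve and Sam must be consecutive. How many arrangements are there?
Treat the 4 as one block: (9-4+1)! × 4! = 720 × 24 = 17280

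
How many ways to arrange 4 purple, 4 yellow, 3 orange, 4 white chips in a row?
15! / (4! × 4! × 3! × 4!) = 15765750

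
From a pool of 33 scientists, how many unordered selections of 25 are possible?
C(33,25) = 33!/(25!×8!) = 13884156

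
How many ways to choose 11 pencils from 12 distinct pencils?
C(12,11) = 12!/(11!×1!) = 12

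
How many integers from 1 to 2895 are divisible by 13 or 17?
⌊2895/13⌋ + ⌊2895/17⌋ - ⌊2895/221⌋ = 222 + 170 - 13 = 379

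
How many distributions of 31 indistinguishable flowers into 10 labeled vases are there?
C(31+10-1, 10-1) = C(40, 9) = 273438880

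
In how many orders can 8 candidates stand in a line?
8! = 40320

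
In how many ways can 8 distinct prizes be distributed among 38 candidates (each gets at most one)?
P(38,8) = 38!/(38-8)! = 1971788797440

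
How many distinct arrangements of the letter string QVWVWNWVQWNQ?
12! / (2! × 4! × 3! × 3!) = 277200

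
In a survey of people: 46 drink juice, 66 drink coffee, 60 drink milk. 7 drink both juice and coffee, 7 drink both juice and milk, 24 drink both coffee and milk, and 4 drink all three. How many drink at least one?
|A∪B∪C| = 46+66+60-7-7-24+4 = 138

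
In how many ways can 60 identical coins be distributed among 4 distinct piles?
C(60+4-1, 4-1) = C(63, 3) = 39711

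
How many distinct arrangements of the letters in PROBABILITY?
11! / (1! × 1! × 1! × 2! × 1! × 2! × 1! × 1! × 1!) = 9979200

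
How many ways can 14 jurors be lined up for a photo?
14! = 87178291200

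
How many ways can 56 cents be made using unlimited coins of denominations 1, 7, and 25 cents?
Coefficient of x^56 in 1/(1-x^1) · 1/(1-x^7) · 1/(1-x^25). Case on j = number of 25-cent coins (j = 0..2); remainder r = 56 - 25j is made from {1,7} in ⌊r/7⌋+1 ways. r = 56, 31, 6 → 9 + 5 + 1 = 15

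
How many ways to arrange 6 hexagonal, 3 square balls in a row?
9! / (6! × 3!) = 84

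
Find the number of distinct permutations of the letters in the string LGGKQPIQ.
8! / (1! × 2! × 1! × 1! × 1! × 2!) = 10080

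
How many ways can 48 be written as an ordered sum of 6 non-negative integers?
C(48+6-1, 6-1) = C(53, 5) = 2869685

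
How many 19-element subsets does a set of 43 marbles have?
C(43,19) = 43!/(19!×24!) = 800472431850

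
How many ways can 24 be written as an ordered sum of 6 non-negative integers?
C(24+6-1, 6-1) = C(29, 5) = 118755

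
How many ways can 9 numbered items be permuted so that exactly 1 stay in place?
Choose the 1 fixed point C(9,1) = 9, derange the rest: !8 = Σ_{j=0}^{8} (-1)^j·8!/j! = 40320 - 40320 + 20160 - 6720 + 1680 - 336 + 56 - 8 + 1 = 14833. Product = 9 × 14833 = 133497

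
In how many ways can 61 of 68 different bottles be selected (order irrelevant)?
C(68,61) = 68!/(61!×7!) = 969443904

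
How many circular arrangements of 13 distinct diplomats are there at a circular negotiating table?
Circular: fix one position, arrange the rest. (13-1)! = 479001600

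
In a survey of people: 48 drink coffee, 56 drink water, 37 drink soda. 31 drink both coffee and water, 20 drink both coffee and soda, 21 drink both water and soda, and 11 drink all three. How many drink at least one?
|A∪B∪C| = 48+56+37-31-20-21+11 = 80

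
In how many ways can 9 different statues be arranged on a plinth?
9! = 362880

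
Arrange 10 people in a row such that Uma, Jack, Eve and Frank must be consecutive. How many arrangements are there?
Treat the 4 as one block: (10-4+1)! × 4! = 5040 × 24 = 120960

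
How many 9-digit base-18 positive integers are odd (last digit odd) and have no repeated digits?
Last∈{1,3,5,7,9,11,13,15,17}. Last=0: 0. Last nonzero: 9×16×P(16,7) = 8302694400. Total = 8302694400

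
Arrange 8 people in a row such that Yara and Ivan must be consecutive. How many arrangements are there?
Treat the 2 as one block: (8-2+1)! × 2! = 5040 × 2 = 10080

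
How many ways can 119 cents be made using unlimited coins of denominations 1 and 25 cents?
Coefficient of x^119 in 1/(1-x^1) · 1/(1-x^25). Use j coins of 25 for j = 0..⌊119/25⌋ = 4, the rest in 1s: 4 + 1 = 5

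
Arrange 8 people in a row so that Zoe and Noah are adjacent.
Treat as block: (8-1)! × 2! = 5040 × 2 = 10080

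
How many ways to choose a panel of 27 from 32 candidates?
C(32,27) = 32!/(27!×5!) = 201376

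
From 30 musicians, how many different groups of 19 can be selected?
C(30,19) = 30!/(19!×11!) = 54627300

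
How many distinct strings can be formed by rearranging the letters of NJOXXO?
6! / (1! × 2! × 2! × 1!) = 180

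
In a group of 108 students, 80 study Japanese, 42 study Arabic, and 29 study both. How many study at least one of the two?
|A∪B| = |A| + |B| - |A∩B| = 80 + 42 - 29 = 93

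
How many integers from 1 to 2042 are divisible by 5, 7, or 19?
⌊2042/5⌋+⌊2042/7⌋+⌊2042/19⌋ - ⌊2042/35⌋-⌊2042/95⌋-⌊2042/133⌋ + ⌊2042/665⌋ = 408+291+107 - 58-21-15 + 3 = 715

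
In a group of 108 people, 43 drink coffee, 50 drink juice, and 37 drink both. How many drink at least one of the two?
|A∪B| = |A| + |B| - |A∩B| = 43 + 50 - 37 = 56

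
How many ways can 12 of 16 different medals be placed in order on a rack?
P(16,12) = 16!/(16-12)! = 871782912000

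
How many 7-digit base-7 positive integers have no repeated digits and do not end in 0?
Last digit: 6 nonzero choices. First digit: 5 (nonzero, ≠last). Middle 5: P(5,5) = 120. Total = 3600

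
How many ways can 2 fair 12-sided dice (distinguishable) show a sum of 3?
Coefficient of x^3 in (x + x² + ... + x^12)^2. By inclusion-exclusion on dice exceeding 12: Σ_j (-1)^j C(2,j)·C(3-1-12j, 1) = C(2,0)·C(2,1) = 1·2 = 2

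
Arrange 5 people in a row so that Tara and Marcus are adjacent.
Treat as block: (5-1)! × 2! = 24 × 2 = 48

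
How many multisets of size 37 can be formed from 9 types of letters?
C(37+9-1, 9-1) = C(45, 8) = 215553195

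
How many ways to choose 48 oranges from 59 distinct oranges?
C(59,48) = 59!/(48!×11!) = 279871768995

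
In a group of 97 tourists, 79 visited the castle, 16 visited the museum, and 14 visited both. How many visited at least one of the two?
|A∪B| = |A| + |B| - |A∩B| = 79 + 16 - 14 = 81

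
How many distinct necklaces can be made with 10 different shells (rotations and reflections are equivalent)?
(10-1)!/2 = 362880/2 = 181440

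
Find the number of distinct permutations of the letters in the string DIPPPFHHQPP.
11! / (1! × 5! × 2! × 1! × 1! × 1!) = 166320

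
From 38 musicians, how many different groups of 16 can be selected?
C(38,16) = 38!/(16!×22!) = 22239974430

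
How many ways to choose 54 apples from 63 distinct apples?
C(63,54) = 63!/(54!×9!) = 23667689815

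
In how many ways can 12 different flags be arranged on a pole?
12! = 479001600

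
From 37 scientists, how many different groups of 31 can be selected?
C(37,31) = 37!/(31!×6!) = 2324784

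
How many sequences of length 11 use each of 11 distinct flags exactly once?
11! = 39916800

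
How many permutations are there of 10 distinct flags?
10! = 3628800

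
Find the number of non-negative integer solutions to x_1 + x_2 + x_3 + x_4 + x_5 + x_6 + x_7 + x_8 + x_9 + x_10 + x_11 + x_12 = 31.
C(31+12-1, 12-1) = C(42, 11) = 4280561376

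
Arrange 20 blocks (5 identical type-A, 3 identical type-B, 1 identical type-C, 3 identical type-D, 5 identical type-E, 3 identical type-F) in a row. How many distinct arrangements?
20! / (5! × 3! × 1! × 3! × 5! × 3!) = 782183001600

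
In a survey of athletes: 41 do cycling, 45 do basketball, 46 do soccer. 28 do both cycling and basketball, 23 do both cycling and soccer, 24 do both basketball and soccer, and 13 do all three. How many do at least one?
|A∪B∪C| = 41+45+46-28-23-24+13 = 70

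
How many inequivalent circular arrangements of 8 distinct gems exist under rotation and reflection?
(8-1)!/2 = 5040/2 = 2520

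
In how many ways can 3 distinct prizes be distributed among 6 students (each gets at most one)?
P(6,3) = 6!/(6-3)! = 120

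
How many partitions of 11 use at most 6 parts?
By conjugation, equals partitions of 11 into parts ≤ 6. Let r_j(i) = number of partitions of i into parts ≤ j, for i = 0..11. r_1(i) = 1 for all i; r_j(i) = r_{j-1}(i) + r_j(i-j). Rows j = 2..6: ≤2: 1 1 2 2 3 3 4 4 5 5 6 6; ≤3: 1 1 2 3 4 5 7 8 10 12 14 16; ≤4: 1 1 2 3 5 6 9 11 15 18 23 27; ≤5: 1 1 2 3 5 7 10 13 18 23 30 37; ≤6: 1 1 2 3 5 7 11 14 20 26 35 44. r_6(11) = 44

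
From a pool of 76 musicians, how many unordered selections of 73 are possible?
C(76,73) = 76!/(73!×3!) = 70300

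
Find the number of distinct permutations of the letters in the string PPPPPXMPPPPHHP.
14! / (1! × 10! × 2! × 1!) = 12012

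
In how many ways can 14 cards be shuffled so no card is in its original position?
!14 = Σ_{j=0}^{14} (-1)^j·14!/j! = 87178291200 - 87178291200 + 43589145600 - 14529715200 + 3632428800 - 726485760 + 121080960 - 17297280 + 2162160 - 240240 + 24024 - 2184 + 182 - 14 + 1 = 32071101049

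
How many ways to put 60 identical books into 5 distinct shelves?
C(60+5-1, 5-1) = C(64, 4) = 635376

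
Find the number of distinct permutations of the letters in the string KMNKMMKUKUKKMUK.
15! / (4! × 3! × 1! × 7!) = 1801800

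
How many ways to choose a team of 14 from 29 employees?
C(29,14) = 29!/(14!×15!) = 77558760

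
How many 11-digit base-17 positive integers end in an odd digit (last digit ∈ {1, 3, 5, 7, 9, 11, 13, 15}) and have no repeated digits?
Last∈{1,3,5,7,9,11,13,15}. Last=0: 0. Last nonzero: 8×15×P(15,9) = 217945728000. Total = 217945728000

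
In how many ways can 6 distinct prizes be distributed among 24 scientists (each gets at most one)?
P(24,6) = 24!/(24-6)! = 96909120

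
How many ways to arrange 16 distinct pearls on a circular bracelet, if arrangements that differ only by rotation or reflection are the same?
(16-1)!/2 = 1307674368000/2 = 653837184000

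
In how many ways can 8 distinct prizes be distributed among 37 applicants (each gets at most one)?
P(37,8) = 37!/(37-8)! = 1556675366400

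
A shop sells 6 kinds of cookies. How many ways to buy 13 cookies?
C(13+6-1, 6-1) = C(18, 5) = 8568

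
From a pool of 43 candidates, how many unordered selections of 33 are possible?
C(43,33) = 43!/(33!×10!) = 1917334783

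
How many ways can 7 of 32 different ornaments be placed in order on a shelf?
P(32,7) = 32!/(32-7)! = 16963914240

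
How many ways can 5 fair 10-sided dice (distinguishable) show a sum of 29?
Coefficient of x^29 in (x + x² + ... + x^10)^5. By inclusion-exclusion on dice exceeding 10: Σ_j (-1)^j C(5,j)·C(29-1-10j, 4) = C(5,0)·C(28,4) - C(5,1)·C(18,4) + C(5,2)·C(8,4) = 1·20475 - 5·3060 + 10·70 = 5875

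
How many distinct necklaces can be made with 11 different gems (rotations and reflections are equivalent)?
(11-1)!/2 = 3628800/2 = 1814400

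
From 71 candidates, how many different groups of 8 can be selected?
C(71,8) = 71!/(8!×63!) = 10639125640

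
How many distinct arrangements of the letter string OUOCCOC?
7! / (1! × 3! × 3!) = 140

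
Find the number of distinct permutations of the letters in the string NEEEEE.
6! / (1! × 5!) = 6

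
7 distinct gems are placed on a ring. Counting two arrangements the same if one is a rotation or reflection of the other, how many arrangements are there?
(7-1)!/2 = 720/2 = 360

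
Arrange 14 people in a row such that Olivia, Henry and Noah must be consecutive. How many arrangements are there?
Treat the 3 as one block: (14-3+1)! × 3! = 479001600 × 6 = 2874009600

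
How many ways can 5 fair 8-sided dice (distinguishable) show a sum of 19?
Coefficient of x^19 in (x + x² + ... + x^8)^5. By inclusion-exclusion on dice exceeding 8: Σ_j (-1)^j C(5,j)·C(19-1-8j, 4) = C(5,0)·C(18,4) - C(5,1)·C(10,4) = 1·3060 - 5·210 = 2010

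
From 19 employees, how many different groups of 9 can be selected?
C(19,9) = 19!/(9!×10!) = 92378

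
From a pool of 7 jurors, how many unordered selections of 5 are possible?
C(7,5) = 7!/(5!×2!) = 21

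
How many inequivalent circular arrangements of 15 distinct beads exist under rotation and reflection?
(15-1)!/2 = 87178291200/2 = 43589145600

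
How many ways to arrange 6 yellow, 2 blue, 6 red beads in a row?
14! / (6! × 2! × 6!) = 84084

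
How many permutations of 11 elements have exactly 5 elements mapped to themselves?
Choose the 5 fixed points C(11,5) = 462, derange the rest: !6 = Σ_{j=0}^{6} (-1)^j·6!/j! = 720 - 720 + 360 - 120 + 30 - 6 + 1 = 265. Product = 462 × 265 = 122430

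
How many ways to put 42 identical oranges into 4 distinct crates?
C(42+4-1, 4-1) = C(45, 3) = 14190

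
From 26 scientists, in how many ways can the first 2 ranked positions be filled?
P(26,2) = 26!/(26-2)! = 650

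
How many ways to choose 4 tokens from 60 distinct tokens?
C(60,4) = 60!/(4!×56!) = 487635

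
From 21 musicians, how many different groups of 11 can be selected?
C(21,11) = 21!/(11!×10!) = 352716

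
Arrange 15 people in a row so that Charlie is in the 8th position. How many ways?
Fix one position: (15-1)! = 87178291200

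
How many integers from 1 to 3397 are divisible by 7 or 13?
⌊3397/7⌋ + ⌊3397/13⌋ - ⌊3397/91⌋ = 485 + 261 - 37 = 709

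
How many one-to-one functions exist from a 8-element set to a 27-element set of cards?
P(27,8) = 27!/(27-8)! = 89513424000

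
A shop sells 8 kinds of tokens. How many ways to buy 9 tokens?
C(9+8-1, 8-1) = C(16, 7) = 11440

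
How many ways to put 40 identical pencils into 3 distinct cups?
C(40+3-1, 3-1) = C(42, 2) = 861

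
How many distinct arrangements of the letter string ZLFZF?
5! / (2! × 1! × 2!) = 30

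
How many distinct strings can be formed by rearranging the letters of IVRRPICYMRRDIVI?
15! / (1! × 1! × 1! × 1! × 1! × 2! × 4! × 4!) = 1135134000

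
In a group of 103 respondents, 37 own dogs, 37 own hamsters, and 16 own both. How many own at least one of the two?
|A∪B| = |A| + |B| - |A∩B| = 37 + 37 - 16 = 58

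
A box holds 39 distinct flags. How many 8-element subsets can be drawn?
C(39,8) = 39!/(8!×31!) = 61523748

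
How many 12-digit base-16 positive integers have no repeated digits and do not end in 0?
Last digit: 15 nonzero choices. First digit: 14 (nonzero, ≠last). Middle 10: P(14,10) = 3632428800. Total = 762810048000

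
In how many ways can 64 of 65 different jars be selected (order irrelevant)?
C(65,64) = 65!/(64!×1!) = 65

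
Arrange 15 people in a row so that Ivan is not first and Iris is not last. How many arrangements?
By inclusion-exclusion: 15! - 2×(15-1)! + (15-2)! = 1307674368000 - 174356582400 + 6227020800 = 1139544806400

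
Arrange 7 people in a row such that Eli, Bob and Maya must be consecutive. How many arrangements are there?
Treat the 3 as one block: (7-3+1)! × 3! = 120 × 6 = 720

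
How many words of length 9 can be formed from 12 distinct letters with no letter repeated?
P(12,9) = 12!/(12-9)! = 79833600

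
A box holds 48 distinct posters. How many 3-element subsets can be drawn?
C(48,3) = 48!/(3!×45!) = 17296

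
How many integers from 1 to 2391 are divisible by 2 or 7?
⌊2391/2⌋ + ⌊2391/7⌋ - ⌊2391/14⌋ = 1195 + 341 - 170 = 1366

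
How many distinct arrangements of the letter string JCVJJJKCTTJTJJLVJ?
17! / (2! × 3! × 2! × 1! × 8! × 1!) = 367567200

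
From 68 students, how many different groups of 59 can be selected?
C(68,59) = 68!/(59!×9!) = 49280065120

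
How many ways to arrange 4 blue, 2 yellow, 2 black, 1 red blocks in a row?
9! / (4! × 2! × 2! × 1!) = 3780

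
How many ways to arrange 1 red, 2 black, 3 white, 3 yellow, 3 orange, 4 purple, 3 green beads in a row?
19! / (1! × 2! × 3! × 3! × 3! × 4! × 3!) = 1955457504000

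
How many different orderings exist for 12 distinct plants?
12! = 479001600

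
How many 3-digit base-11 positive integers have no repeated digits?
First digit: 10 choices (nonzero). Then descending: 10 × 10 × 9 = 900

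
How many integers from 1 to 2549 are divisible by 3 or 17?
⌊2549/3⌋ + ⌊2549/17⌋ - ⌊2549/51⌋ = 849 + 149 - 49 = 949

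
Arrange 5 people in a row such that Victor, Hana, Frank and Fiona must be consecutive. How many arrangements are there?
Treat the 4 as one block: (5-4+1)! × 4! = 2 × 24 = 48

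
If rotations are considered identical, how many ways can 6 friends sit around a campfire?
Circular: fix one position, arrange the rest. (6-1)! = 120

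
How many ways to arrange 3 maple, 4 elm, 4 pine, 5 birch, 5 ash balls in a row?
21! / (3! × 4! × 4! × 5! × 5!) = 1026615189600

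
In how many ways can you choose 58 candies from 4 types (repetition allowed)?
C(58+4-1, 4-1) = C(61, 3) = 35990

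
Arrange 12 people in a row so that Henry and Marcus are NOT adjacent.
Total - adjacent = 12! - (12-1)!×2 = 479001600 - 79833600 = 399168000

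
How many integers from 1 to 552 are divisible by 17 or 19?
⌊552/17⌋ + ⌊552/19⌋ - ⌊552/323⌋ = 32 + 29 - 1 = 60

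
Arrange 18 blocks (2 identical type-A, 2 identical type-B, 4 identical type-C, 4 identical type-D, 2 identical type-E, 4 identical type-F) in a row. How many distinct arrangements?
18! / (2! × 2! × 4! × 4! × 2! × 4!) = 57891834000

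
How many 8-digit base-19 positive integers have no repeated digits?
First digit: 18 choices (nonzero). Then descending: 18 × 18 × 17 × 16 × 15 × 14 × 13 × 12 = 2887073280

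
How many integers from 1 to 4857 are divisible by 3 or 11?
⌊4857/3⌋ + ⌊4857/11⌋ - ⌊4857/33⌋ = 1619 + 441 - 147 = 1913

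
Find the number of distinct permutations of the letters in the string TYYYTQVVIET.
11! / (1! × 3! × 1! × 1! × 3! × 2!) = 554400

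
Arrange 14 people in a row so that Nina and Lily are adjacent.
Treat as block: (14-1)! × 2! = 6227020800 × 2 = 12454041600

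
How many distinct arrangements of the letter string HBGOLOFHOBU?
11! / (1! × 3! × 1! × 1! × 2! × 1! × 2!) = 1663200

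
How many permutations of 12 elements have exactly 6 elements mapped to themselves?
Choose the 6 fixed points C(12,6) = 924, derange the rest: !6 = Σ_{j=0}^{6} (-1)^j·6!/j! = 720 - 720 + 360 - 120 + 30 - 6 + 1 = 265. Product = 924 × 265 = 244860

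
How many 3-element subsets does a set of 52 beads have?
C(52,3) = 52!/(3!×49!) = 22100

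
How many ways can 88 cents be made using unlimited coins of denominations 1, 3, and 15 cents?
Coefficient of x^88 in 1/(1-x^1) · 1/(1-x^3) · 1/(1-x^15). Case on j = number of 15-cent coins (j = 0..5); remainder r = 88 - 15j is made from {1,3} in ⌊r/3⌋+1 ways. r = 88, 73, 58, 43, 28, 13 → 30 + 25 + 20 + 15 + 10 + 5 = 105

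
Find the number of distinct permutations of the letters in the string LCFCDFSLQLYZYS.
14! / (2! × 2! × 1! × 1! × 1! × 3! × 2! × 2!) = 908107200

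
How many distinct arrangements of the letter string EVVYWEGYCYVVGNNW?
16! / (1! × 2! × 2! × 2! × 2! × 3! × 4!) = 9081072000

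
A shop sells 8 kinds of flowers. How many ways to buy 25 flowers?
C(25+8-1, 8-1) = C(32, 7) = 3365856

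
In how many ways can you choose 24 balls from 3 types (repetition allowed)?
C(24+3-1, 3-1) = C(26, 2) = 325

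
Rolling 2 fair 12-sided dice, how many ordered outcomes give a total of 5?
Coefficient of x^5 in (x + x² + ... + x^12)^2. By inclusion-exclusion on dice exceeding 12: Σ_j (-1)^j C(2,j)·C(5-1-12j, 1) = C(2,0)·C(4,1) = 1·4 = 4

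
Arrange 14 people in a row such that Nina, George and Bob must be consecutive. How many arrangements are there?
Treat the 3 as one block: (14-3+1)! × 3! = 479001600 × 6 = 2874009600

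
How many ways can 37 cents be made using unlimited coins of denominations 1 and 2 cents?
Coefficient of x^37 in 1/(1-x^1) · 1/(1-x^2). Use j coins of 2 for j = 0..⌊37/2⌋ = 18, the rest in 1s: 18 + 1 = 19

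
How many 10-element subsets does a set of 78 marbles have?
C(78,10) = 78!/(10!×68!) = 1258315963905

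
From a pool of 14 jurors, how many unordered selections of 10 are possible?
C(14,10) = 14!/(10!×4!) = 1001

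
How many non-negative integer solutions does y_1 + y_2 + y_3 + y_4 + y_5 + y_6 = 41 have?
C(41+6-1, 6-1) = C(46, 5) = 1370754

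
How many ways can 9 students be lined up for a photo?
9! = 362880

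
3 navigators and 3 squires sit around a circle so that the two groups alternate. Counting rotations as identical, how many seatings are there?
Fix one of the navigators: (3-1)! ways for the remaining navigators, × 3! ways for the squires = 2 × 6 = 12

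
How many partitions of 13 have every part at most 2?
Let r_j(i) = number of partitions of i into parts ≤ j, for i = 0..13. r_1(i) = 1 for all i; r_j(i) = r_{j-1}(i) + r_j(i-j). Rows j = 2..2: ≤2: 1 1 2 2 3 3 4 4 5 5 6 6 7 7. r_2(13) = 7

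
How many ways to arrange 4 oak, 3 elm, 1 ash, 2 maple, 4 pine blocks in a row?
14! / (4! × 3! × 1! × 2! × 4!) = 12612600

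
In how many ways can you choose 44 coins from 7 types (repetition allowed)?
C(44+7-1, 7-1) = C(50, 6) = 15890700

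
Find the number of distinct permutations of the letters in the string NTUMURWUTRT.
11! / (1! × 1! × 2! × 1! × 3! × 3!) = 554400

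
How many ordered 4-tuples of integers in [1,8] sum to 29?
Coefficient of x^29 in (x + x² + ... + x^8)^4. By inclusion-exclusion on dice exceeding 8: Σ_j (-1)^j C(4,j)·C(29-1-8j, 3) = C(4,0)·C(28,3) - C(4,1)·C(20,3) + C(4,2)·C(12,3) - C(4,3)·C(4,3) = 1·3276 - 4·1140 + 6·220 - 4·4 = 20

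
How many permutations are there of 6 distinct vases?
6! = 720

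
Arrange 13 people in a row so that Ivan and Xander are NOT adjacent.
Total - adjacent = 13! - (13-1)!×2 = 6227020800 - 958003200 = 5269017600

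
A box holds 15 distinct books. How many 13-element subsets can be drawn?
C(15,13) = 15!/(13!×2!) = 105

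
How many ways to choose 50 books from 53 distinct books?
C(53,50) = 53!/(50!×3!) = 23426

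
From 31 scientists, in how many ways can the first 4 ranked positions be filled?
P(31,4) = 31!/(31-4)! = 755160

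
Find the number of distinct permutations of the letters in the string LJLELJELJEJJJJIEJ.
17! / (4! × 4! × 1! × 8!) = 15315300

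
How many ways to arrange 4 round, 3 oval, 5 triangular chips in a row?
12! / (4! × 3! × 5!) = 27720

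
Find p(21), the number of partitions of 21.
Pentagonal recurrence p(n) = p(n-1) + p(n-2) - p(n-5) - p(n-7) + p(n-12) + p(n-15) - ... gives p(0..20) = 1, 1, 2, 3, 5, 7, 11, 15, 22, 30, 42, 56, 77, 101, 135, 176, 231, 297, 385, 490, 627. p(21) = p(20) + p(19) - p(16) - p(14) + p(9) + p(6) = 627 + 490 - 231 - 135 + 30 + 11 = 792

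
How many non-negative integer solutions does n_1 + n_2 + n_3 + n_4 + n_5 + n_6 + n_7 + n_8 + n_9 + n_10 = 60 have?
C(60+10-1, 10-1) = C(69, 9) = 56672074888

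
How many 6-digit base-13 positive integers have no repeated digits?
First digit: 12 choices (nonzero). Then descending: 12 × 12 × 11 × 10 × 9 × 8 = 1140480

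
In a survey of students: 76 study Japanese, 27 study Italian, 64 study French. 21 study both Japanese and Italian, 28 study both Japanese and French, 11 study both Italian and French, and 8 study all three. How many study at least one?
|A∪B∪C| = 76+27+64-21-28-11+8 = 115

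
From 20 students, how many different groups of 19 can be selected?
C(20,19) = 20!/(19!×1!) = 20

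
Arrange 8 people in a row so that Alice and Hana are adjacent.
Treat as block: (8-1)! × 2! = 5040 × 2 = 10080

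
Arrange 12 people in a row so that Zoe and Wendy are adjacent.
Treat as block: (12-1)! × 2! = 39916800 × 2 = 79833600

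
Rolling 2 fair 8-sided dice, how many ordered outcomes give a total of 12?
Coefficient of x^12 in (x + x² + ... + x^8)^2. By inclusion-exclusion on dice exceeding 8: Σ_j (-1)^j C(2,j)·C(12-1-8j, 1) = C(2,0)·C(11,1) - C(2,1)·C(3,1) = 1·11 - 2·3 = 5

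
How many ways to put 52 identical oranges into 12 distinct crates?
C(52+12-1, 12-1) = C(63, 11) = 615790256823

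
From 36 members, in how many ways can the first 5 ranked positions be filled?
P(36,5) = 36!/(36-5)! = 45239040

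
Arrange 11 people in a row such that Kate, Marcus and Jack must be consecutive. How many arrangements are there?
Treat the 3 as one block: (11-3+1)! × 3! = 362880 × 6 = 2177280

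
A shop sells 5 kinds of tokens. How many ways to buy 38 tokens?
C(38+5-1, 5-1) = C(42, 4) = 111930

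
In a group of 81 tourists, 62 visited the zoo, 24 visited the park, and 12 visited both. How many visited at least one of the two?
|A∪B| = |A| + |B| - |A∩B| = 62 + 24 - 12 = 74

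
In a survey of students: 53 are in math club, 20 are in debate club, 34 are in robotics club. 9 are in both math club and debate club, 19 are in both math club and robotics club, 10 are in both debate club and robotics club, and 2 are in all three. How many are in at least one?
|A∪B∪C| = 53+20+34-9-19-10+2 = 71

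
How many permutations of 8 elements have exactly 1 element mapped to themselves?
Choose the 1 fixed point C(8,1) = 8, derange the rest: !7 = Σ_{j=0}^{7} (-1)^j·7!/j! = 5040 - 5040 + 2520 - 840 + 210 - 42 + 7 - 1 = 1854. Product = 8 × 1854 = 14832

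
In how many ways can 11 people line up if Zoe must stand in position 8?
Fix one position: (11-1)! = 3628800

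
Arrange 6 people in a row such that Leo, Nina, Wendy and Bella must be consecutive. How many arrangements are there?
Treat the 4 as one block: (6-4+1)! × 4! = 6 × 24 = 144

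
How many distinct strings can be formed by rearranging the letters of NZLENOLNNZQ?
11! / (2! × 1! × 1! × 2! × 4! × 1!) = 415800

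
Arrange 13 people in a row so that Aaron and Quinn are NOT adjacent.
Total - adjacent = 13! - (13-1)!×2 = 6227020800 - 958003200 = 5269017600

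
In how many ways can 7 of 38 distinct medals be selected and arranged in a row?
P(38,7) = 38!/(38-7)! = 63606090240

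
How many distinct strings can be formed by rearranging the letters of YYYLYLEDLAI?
11! / (1! × 1! × 3! × 1! × 4! × 1!) = 277200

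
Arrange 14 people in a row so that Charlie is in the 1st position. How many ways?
Fix one position: (14-1)! = 6227020800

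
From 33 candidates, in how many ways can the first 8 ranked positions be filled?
P(33,8) = 33!/(33-8)! = 559809169920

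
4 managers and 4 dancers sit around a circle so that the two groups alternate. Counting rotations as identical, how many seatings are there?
Fix one of the managers: (4-1)! ways for the remaining managers, × 4! ways for the dancers = 6 × 24 = 144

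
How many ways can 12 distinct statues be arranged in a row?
12! = 479001600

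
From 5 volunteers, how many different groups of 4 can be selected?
C(5,4) = 5!/(4!×1!) = 5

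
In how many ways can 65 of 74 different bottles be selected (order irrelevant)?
C(74,65) = 74!/(65!×9!) = 110524147514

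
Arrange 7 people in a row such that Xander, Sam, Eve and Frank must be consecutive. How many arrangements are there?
Treat the 4 as one block: (7-4+1)! × 4! = 24 × 24 = 576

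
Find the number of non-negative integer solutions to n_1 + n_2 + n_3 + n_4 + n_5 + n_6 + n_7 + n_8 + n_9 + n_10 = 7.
C(7+10-1, 10-1) = C(16, 9) = 11440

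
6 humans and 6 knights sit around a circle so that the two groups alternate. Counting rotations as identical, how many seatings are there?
Fix one of the humans: (6-1)! ways for the remaining humans, × 6! ways for the knights = 120 × 720 = 86400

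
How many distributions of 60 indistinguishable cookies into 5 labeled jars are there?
C(60+5-1, 5-1) = C(64, 4) = 635376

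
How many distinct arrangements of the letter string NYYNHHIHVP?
10! / (2! × 1! × 1! × 1! × 3! × 2!) = 151200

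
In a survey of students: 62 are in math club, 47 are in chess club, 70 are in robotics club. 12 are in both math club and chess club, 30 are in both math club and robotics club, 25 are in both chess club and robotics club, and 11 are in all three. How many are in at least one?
|A∪B∪C| = 62+47+70-12-30-25+11 = 123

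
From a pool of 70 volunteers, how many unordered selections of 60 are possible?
C(70,60) = 70!/(60!×10!) = 396704524216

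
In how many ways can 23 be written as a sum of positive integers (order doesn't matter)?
Pentagonal recurrence p(n) = p(n-1) + p(n-2) - p(n-5) - p(n-7) + p(n-12) + p(n-15) - ... gives p(0..22) = 1, 1, 2, 3, 5, 7, 11, 15, 22, 30, 42, 56, 77, 101, 135, 176, 231, 297, 385, 490, 627, 792, 1002. p(23) = p(22) + p(21) - p(18) - p(16) + p(11) + p(8) - p(1) = 1002 + 792 - 385 - 231 + 56 + 22 - 1 = 1255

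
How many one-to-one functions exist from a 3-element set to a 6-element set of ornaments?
P(6,3) = 6!/(6-3)! = 120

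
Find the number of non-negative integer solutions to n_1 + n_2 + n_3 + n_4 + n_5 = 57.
C(57+5-1, 5-1) = C(61, 4) = 521855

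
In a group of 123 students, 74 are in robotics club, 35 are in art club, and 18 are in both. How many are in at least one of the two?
|A∪B| = |A| + |B| - |A∩B| = 74 + 35 - 18 = 91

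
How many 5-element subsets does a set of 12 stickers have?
C(12,5) = 12!/(5!×7!) = 792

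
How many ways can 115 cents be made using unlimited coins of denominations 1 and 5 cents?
Coefficient of x^115 in 1/(1-x^1) · 1/(1-x^5). Use j coins of 5 for j = 0..⌊115/5⌋ = 23, the rest in 1s: 23 + 1 = 24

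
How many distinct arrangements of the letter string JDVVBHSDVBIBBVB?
15! / (1! × 2! × 4! × 1! × 1! × 1! × 5!) = 227026800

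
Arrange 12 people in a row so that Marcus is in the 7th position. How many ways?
Fix one position: (12-1)! = 39916800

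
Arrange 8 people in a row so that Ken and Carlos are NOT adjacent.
Total - adjacent = 8! - (8-1)!×2 = 40320 - 10080 = 30240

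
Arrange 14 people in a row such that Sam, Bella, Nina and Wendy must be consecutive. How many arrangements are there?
Treat the 4 as one block: (14-4+1)! × 4! = 39916800 × 24 = 958003200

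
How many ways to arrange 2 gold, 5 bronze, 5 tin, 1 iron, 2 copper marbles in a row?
15! / (2! × 5! × 5! × 1! × 2!) = 22702680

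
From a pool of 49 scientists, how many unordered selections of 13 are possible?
C(49,13) = 49!/(13!×36!) = 262596783764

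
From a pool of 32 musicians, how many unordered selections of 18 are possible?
C(32,18) = 32!/(18!×14!) = 471435600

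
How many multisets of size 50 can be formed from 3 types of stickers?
C(50+3-1, 3-1) = C(52, 2) = 1326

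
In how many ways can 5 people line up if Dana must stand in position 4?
Fix one position: (5-1)! = 24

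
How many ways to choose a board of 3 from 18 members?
C(18,3) = 18!/(3!×15!) = 816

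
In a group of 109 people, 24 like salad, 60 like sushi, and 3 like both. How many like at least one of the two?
|A∪B| = |A| + |B| - |A∩B| = 24 + 60 - 3 = 81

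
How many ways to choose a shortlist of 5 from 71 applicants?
C(71,5) = 71!/(5!×66!) = 13019909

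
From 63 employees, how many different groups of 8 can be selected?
C(63,8) = 63!/(8!×55!) = 3872894697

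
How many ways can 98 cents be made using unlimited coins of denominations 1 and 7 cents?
Coefficient of x^98 in 1/(1-x^1) · 1/(1-x^7). Use j coins of 7 for j = 0..⌊98/7⌋ = 14, the rest in 1s: 14 + 1 = 15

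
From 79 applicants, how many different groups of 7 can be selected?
C(79,7) = 79!/(7!×72!) = 2898753715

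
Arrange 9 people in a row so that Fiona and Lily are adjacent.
Treat as block: (9-1)! × 2! = 40320 × 2 = 80640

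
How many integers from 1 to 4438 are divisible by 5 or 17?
⌊4438/5⌋ + ⌊4438/17⌋ - ⌊4438/85⌋ = 887 + 261 - 52 = 1096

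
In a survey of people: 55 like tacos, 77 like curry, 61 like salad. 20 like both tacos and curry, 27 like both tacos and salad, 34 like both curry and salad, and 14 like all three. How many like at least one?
|A∪B∪C| = 55+77+61-20-27-34+14 = 126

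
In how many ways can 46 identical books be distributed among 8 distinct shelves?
C(46+8-1, 8-1) = C(53, 7) = 154143080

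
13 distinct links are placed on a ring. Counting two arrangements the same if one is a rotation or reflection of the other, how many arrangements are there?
(13-1)!/2 = 479001600/2 = 239500800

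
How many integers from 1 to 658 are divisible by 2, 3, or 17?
⌊658/2⌋+⌊658/3⌋+⌊658/17⌋ - ⌊658/6⌋-⌊658/34⌋-⌊658/51⌋ + ⌊658/102⌋ = 329+219+38 - 109-19-12 + 6 = 452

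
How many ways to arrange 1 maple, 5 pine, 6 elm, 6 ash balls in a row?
18! / (1! × 5! × 6! × 6!) = 102918816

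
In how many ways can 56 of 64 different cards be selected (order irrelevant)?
C(64,56) = 64!/(56!×8!) = 4426165368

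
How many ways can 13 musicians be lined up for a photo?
13! = 6227020800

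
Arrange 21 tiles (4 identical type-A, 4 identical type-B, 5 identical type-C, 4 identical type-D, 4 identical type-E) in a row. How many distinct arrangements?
21! / (4! × 4! × 5! × 4! × 4!) = 1283268987000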